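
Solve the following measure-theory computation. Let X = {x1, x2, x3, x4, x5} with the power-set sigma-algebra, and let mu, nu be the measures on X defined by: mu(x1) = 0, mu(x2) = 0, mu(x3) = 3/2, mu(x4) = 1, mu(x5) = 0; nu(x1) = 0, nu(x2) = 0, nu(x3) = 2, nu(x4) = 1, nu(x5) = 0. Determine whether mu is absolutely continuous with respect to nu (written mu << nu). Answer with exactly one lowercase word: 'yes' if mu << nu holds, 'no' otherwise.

mu << nu means: every nu-null measurable set is also mu-null; equivalently, for every atom x, if nu({x}) = 0 then mu({x}) = 0.
Checking each atom:
  x1: nu = 0, mu = 0 -> consistent with mu << nu.
  x2: nu = 0, mu = 0 -> consistent with mu << nu.
  x3: nu = 2 > 0 -> no constraint.
  x4: nu = 1 > 0 -> no constraint.
  x5: nu = 0, mu = 0 -> consistent with mu << nu.
No atom violates the condition. Therefore mu << nu.

yes


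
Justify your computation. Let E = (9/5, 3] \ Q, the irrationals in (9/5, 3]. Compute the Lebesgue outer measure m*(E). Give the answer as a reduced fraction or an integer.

The interval I = (9/5, 3] has m(I) = 3 - 9/5 = 6/5 (endpoints are measure-zero, so open/closed/half-open agree). Write I = (I cap Q) u (I \ Q). The rationals in I are countable, so m*(I cap Q) = 0 (cover each rational by intervals whose total length is arbitrarily small). By countable subadditivity m*(I) <= m*(I cap Q) + m*(I \ Q), hence m*(I \ Q) >= m(I) = 6/5. The reverse inequality m*(I \ Q) <= m*(I) = 6/5 is trivial since (I \ Q) is a subset of I. Therefore m*(I \ Q) = 6/5.

6/5


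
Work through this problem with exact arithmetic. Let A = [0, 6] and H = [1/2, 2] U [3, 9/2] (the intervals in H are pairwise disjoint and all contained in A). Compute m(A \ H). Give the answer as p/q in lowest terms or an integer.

The ambient interval has length m(A) = 6 - 0 = 6.
Since the holes are disjoint and sit inside A, by finite additivity
  m(H) = sum_i (b_i - a_i), and m(A \ H) = m(A) - m(H).
Computing the hole measures:
  m(H_1) = 2 - 1/2 = 3/2.
  m(H_2) = 9/2 - 3 = 3/2.
Summed: m(H) = 3/2 + 3/2 = 3.
So m(A \ H) = 6 - 3 = 3.

3


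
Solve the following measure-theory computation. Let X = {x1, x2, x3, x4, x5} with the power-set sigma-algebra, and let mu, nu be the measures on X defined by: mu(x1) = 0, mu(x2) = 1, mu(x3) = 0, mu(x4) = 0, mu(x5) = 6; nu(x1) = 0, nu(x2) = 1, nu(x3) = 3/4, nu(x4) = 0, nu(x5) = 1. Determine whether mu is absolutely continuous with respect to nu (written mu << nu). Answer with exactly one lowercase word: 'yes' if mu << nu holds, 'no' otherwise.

mu << nu means: every nu-null measurable set is also mu-null; equivalently, for every atom x, if nu({x}) = 0 then mu({x}) = 0.
Checking each atom:
  x1: nu = 0, mu = 0 -> consistent with mu << nu.
  x2: nu = 1 > 0 -> no constraint.
  x3: nu = 3/4 > 0 -> no constraint.
  x4: nu = 0, mu = 0 -> consistent with mu << nu.
  x5: nu = 1 > 0 -> no constraint.
No atom violates the condition. Therefore mu << nu.

yes


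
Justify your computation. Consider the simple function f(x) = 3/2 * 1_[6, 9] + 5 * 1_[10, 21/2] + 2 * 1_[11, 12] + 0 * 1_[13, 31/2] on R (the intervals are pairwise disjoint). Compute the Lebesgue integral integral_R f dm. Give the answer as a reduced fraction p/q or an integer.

For a simple function f = sum_i c_i * 1_{A_i} with disjoint A_i,
  integral f dm = sum_i c_i * m(A_i).
Lengths of the A_i:
  m(A_1) = 9 - 6 = 3.
  m(A_2) = 21/2 - 10 = 1/2.
  m(A_3) = 12 - 11 = 1.
  m(A_4) = 31/2 - 13 = 5/2.
Contributions c_i * m(A_i):
  (3/2) * (3) = 9/2.
  (5) * (1/2) = 5/2.
  (2) * (1) = 2.
  (0) * (5/2) = 0.
Total: 9/2 + 5/2 + 2 + 0 = 9.

9


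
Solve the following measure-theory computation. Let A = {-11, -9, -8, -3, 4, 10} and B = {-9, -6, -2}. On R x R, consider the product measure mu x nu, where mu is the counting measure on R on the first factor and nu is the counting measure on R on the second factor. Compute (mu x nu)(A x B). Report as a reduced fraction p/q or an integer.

For a measurable rectangle A x B, the product measure satisfies
  (mu x nu)(A x B) = mu(A) * nu(B).
  mu(A) = 6.
  nu(B) = 3.
  (mu x nu)(A x B) = 6 * 3 = 18.

18


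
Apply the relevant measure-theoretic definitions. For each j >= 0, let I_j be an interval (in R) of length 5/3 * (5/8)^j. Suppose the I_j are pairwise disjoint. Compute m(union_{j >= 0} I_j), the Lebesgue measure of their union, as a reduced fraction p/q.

By countable additivity of the Lebesgue measure on pairwise disjoint measurable sets,
  m(union_{j >= 0} I_j) = sum_{j >= 0} m(I_j) = sum_{j >= 0} a * r^j,
  with a = 5/3 and r = 5/8.
Since 0 < r = 5/8 < 1, the geometric series converges:
  sum_{j >= 0} a * r^j = a / (1 - r).
  = 5/3 / (1 - 5/8)
  = 5/3 / (3/8)
  = 40/9.

40/9


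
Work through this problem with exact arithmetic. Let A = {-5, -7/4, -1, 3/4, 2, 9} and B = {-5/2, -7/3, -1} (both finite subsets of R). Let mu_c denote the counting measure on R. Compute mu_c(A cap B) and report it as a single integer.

Counting measure on a finite set equals cardinality. mu_c(A cap B) = |A cap B| (elements appearing in both).
Enumerating the elements of A that also lie in B gives 1 element(s).
So mu_c(A cap B) = 1.

1


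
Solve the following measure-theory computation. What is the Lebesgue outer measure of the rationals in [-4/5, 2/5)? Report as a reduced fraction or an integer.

Q cap [-4/5, 2/5) is countable; list its elements as q_1, q_2, ... . Fix eps > 0 and cover the k-th point by an interval of length eps * 2^(-k). The cover has total length eps * sum_{k>=1} 2^(-k) = eps, so by definition of outer measure m*(Q cap [-4/5, 2/5)) <= eps. Since eps was arbitrary and m* >= 0, the outer measure is 0.

0


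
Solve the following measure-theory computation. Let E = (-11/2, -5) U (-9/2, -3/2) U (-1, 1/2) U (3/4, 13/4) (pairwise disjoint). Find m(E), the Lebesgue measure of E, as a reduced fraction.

For pairwise disjoint intervals, m(union_i I_i) = sum_i m(I_i),
and m is invariant under swapping open/closed endpoints (single points have measure 0).
So m(E) = sum_i (b_i - a_i).
  I_1 has length -5 - (-11/2) = 1/2.
  I_2 has length -3/2 - (-9/2) = 3.
  I_3 has length 1/2 - (-1) = 3/2.
  I_4 has length 13/4 - 3/4 = 5/2.
Summing:
  m(E) = 1/2 + 3 + 3/2 + 5/2 = 15/2.

15/2


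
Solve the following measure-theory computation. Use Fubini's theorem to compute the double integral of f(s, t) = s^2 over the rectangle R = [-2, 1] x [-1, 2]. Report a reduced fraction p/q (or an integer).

f(s, t) is a tensor product of a function of s and a function of t, and both factors are bounded continuous (hence Lebesgue integrable) on the rectangle, so Fubini's theorem applies:
  integral_R f d(m x m) = (integral_a1^b1 s^2 ds) * (integral_a2^b2 1 dt).
Inner integral in s: integral_{-2}^{1} s^2 ds = (1^3 - (-2)^3)/3
  = 3.
Inner integral in t: integral_{-1}^{2} 1 dt = (2^1 - (-1)^1)/1
  = 3.
Product: (3) * (3) = 9.

9


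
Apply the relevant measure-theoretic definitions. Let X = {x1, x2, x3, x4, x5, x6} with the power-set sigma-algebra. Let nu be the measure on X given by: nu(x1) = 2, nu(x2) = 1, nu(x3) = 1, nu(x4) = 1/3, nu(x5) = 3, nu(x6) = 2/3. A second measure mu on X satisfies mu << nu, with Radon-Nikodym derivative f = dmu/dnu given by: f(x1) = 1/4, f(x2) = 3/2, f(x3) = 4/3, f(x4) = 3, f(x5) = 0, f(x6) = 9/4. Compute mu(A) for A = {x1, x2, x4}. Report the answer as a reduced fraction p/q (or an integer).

By the defining property of the Radon-Nikodym derivative, for every measurable set A,
  mu(A) = integral_A f dnu.
Since nu is a discrete measure concentrated on the atoms of X, the integral over A reduces to the sum
  mu(A) = sum_{x in A} f(x) * nu({x}).
Computing each term:
  x1: f(x1) * nu(x1) = 1/4 * 2 = 1/2.
  x2: f(x2) * nu(x2) = 3/2 * 1 = 3/2.
  x4: f(x4) * nu(x4) = 3 * 1/3 = 1.
Summing: mu(A) = 1/2 + 3/2 + 1 = 3.

3


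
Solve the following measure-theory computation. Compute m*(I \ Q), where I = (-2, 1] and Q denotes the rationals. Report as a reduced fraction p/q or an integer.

The interval I = (-2, 1] has m(I) = 1 - (-2) = 3 (endpoints are measure-zero, so open/closed/half-open agree). Write I = (I cap Q) u (I \ Q). The rationals in I are countable, so m*(I cap Q) = 0 (cover each rational by intervals whose total length is arbitrarily small). By countable subadditivity m*(I) <= m*(I cap Q) + m*(I \ Q), hence m*(I \ Q) >= m(I) = 3. The reverse inequality m*(I \ Q) <= m*(I) = 3 is trivial since (I \ Q) is a subset of I. Therefore m*(I \ Q) = 3.

3


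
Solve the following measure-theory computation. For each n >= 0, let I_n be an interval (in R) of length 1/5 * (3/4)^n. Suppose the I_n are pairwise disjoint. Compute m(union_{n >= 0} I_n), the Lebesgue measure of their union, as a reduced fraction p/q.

By countable additivity of the Lebesgue measure on pairwise disjoint measurable sets,
  m(union_{n >= 0} I_n) = sum_{n >= 0} m(I_n) = sum_{n >= 0} a * r^n,
  with a = 1/5 and r = 3/4.
Since 0 < r = 3/4 < 1, the geometric series converges:
  sum_{n >= 0} a * r^n = a / (1 - r).
  = 1/5 / (1 - 3/4)
  = 1/5 / (1/4)
  = 4/5.

4/5


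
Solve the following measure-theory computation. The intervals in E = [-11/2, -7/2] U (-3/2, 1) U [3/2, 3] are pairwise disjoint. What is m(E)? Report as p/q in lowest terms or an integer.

For pairwise disjoint intervals, m(union_i I_i) = sum_i m(I_i),
and m is invariant under swapping open/closed endpoints (single points have measure 0).
So m(E) = sum_i (b_i - a_i).
  I_1 has length -7/2 - (-11/2) = 2.
  I_2 has length 1 - (-3/2) = 5/2.
  I_3 has length 3 - 3/2 = 3/2.
Summing:
  m(E) = 2 + 5/2 + 3/2 = 6.

6


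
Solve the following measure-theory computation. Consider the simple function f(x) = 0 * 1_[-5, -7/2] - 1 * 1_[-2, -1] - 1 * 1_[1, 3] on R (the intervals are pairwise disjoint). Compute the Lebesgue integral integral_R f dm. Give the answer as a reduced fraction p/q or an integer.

For a simple function f = sum_i c_i * 1_{A_i} with disjoint A_i,
  integral f dm = sum_i c_i * m(A_i).
Lengths of the A_i:
  m(A_1) = -7/2 - (-5) = 3/2.
  m(A_2) = -1 - (-2) = 1.
  m(A_3) = 3 - 1 = 2.
Contributions c_i * m(A_i):
  (0) * (3/2) = 0.
  (-1) * (1) = -1.
  (-1) * (2) = -2.
Total: 0 - 1 - 2 = -3.

-3


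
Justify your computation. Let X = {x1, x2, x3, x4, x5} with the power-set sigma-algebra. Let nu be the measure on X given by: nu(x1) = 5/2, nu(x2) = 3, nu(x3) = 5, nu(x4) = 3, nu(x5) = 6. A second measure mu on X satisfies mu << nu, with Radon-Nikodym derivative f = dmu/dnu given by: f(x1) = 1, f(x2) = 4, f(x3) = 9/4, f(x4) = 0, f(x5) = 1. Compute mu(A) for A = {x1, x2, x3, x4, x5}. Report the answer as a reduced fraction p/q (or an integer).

By the defining property of the Radon-Nikodym derivative, for every measurable set A,
  mu(A) = integral_A f dnu.
Since nu is a discrete measure concentrated on the atoms of X, the integral over A reduces to the sum
  mu(A) = sum_{x in A} f(x) * nu({x}).
Computing each term:
  x1: f(x1) * nu(x1) = 1 * 5/2 = 5/2.
  x2: f(x2) * nu(x2) = 4 * 3 = 12.
  x3: f(x3) * nu(x3) = 9/4 * 5 = 45/4.
  x4: f(x4) * nu(x4) = 0 * 3 = 0.
  x5: f(x5) * nu(x5) = 1 * 6 = 6.
Summing: mu(A) = 5/2 + 12 + 45/4 + 0 + 6 = 127/4.

127/4


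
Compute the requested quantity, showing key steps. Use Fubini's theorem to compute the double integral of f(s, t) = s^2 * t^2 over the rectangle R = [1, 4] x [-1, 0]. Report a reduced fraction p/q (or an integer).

f(s, t) is a tensor product of a function of s and a function of t, and both factors are bounded continuous (hence Lebesgue integrable) on the rectangle, so Fubini's theorem applies:
  integral_R f d(m x m) = (integral_a1^b1 s^2 ds) * (integral_a2^b2 t^2 dt).
Inner integral in s: integral_{1}^{4} s^2 ds = (4^3 - 1^3)/3
  = 21.
Inner integral in t: integral_{-1}^{0} t^2 dt = (0^3 - (-1)^3)/3
  = 1/3.
Product: (21) * (1/3) = 7.

7


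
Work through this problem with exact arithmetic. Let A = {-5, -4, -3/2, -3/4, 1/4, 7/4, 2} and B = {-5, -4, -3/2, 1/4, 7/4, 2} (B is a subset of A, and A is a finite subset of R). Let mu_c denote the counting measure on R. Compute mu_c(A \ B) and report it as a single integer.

Counting measure assigns mu_c(E) = |E| (number of elements) when E is finite. For B subset A, A \ B is the set of elements of A not in B, so |A \ B| = |A| - |B|.
|A| = 7, |B| = 6, so mu_c(A \ B) = 7 - 6 = 1.

1


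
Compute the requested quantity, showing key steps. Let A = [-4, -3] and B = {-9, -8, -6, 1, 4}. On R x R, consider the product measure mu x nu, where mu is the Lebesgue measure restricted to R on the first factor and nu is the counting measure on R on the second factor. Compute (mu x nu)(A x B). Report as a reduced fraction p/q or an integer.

For a measurable rectangle A x B, the product measure satisfies
  (mu x nu)(A x B) = mu(A) * nu(B).
  mu(A) = 1.
  nu(B) = 5.
  (mu x nu)(A x B) = 1 * 5 = 5.

5


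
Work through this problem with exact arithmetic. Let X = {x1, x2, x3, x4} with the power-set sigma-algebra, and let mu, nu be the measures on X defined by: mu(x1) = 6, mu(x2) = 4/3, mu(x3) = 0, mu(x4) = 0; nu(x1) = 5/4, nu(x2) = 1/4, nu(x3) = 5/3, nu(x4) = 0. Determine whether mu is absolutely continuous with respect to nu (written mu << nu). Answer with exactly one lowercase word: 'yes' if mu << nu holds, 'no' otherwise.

mu << nu means: every nu-null measurable set is also mu-null; equivalently, for every atom x, if nu({x}) = 0 then mu({x}) = 0.
Checking each atom:
  x1: nu = 5/4 > 0 -> no constraint.
  x2: nu = 1/4 > 0 -> no constraint.
  x3: nu = 5/3 > 0 -> no constraint.
  x4: nu = 0, mu = 0 -> consistent with mu << nu.
No atom violates the condition. Therefore mu << nu.

yes


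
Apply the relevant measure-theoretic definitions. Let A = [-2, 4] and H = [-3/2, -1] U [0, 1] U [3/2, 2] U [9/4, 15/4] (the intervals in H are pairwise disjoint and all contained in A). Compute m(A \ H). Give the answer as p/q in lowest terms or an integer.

The ambient interval has length m(A) = 4 - (-2) = 6.
Since the holes are disjoint and sit inside A, by finite additivity
  m(H) = sum_i (b_i - a_i), and m(A \ H) = m(A) - m(H).
Computing the hole measures:
  m(H_1) = -1 - (-3/2) = 1/2.
  m(H_2) = 1 - 0 = 1.
  m(H_3) = 2 - 3/2 = 1/2.
  m(H_4) = 15/4 - 9/4 = 3/2.
Summed: m(H) = 1/2 + 1 + 1/2 + 3/2 = 7/2.
So m(A \ H) = 6 - 7/2 = 5/2.

5/2


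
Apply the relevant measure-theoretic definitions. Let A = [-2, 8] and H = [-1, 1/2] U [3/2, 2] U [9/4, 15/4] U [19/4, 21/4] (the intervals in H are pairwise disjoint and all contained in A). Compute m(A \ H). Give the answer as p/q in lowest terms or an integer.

The ambient interval has length m(A) = 8 - (-2) = 10.
Since the holes are disjoint and sit inside A, by finite additivity
  m(H) = sum_i (b_i - a_i), and m(A \ H) = m(A) - m(H).
Computing the hole measures:
  m(H_1) = 1/2 - (-1) = 3/2.
  m(H_2) = 2 - 3/2 = 1/2.
  m(H_3) = 15/4 - 9/4 = 3/2.
  m(H_4) = 21/4 - 19/4 = 1/2.
Summed: m(H) = 3/2 + 1/2 + 3/2 + 1/2 = 4.
So m(A \ H) = 10 - 4 = 6.

6


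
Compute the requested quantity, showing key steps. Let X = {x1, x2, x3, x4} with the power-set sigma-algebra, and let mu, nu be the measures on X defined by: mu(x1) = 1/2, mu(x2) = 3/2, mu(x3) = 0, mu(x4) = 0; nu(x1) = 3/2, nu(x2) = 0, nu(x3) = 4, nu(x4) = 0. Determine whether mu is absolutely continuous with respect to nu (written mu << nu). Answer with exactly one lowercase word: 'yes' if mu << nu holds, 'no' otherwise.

mu << nu means: every nu-null measurable set is also mu-null; equivalently, for every atom x, if nu({x}) = 0 then mu({x}) = 0.
Checking each atom:
  x1: nu = 3/2 > 0 -> no constraint.
  x2: nu = 0, mu = 3/2 > 0 -> violates mu << nu.
  x3: nu = 4 > 0 -> no constraint.
  x4: nu = 0, mu = 0 -> consistent with mu << nu.
The atom(s) x2 violate the condition (nu = 0 but mu > 0). Therefore mu is NOT absolutely continuous w.r.t. nu.

no


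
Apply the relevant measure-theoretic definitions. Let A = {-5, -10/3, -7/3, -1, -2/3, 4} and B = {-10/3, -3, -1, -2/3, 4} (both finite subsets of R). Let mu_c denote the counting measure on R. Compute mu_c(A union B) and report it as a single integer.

Counting measure on a finite set equals cardinality. By inclusion-exclusion, |A union B| = |A| + |B| - |A cap B|.
|A| = 6, |B| = 5, |A cap B| = 4.
So mu_c(A union B) = 6 + 5 - 4 = 7.

7


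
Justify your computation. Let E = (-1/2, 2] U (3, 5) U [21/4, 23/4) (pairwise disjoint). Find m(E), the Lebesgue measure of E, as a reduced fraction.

For pairwise disjoint intervals, m(union_i I_i) = sum_i m(I_i),
and m is invariant under swapping open/closed endpoints (single points have measure 0).
So m(E) = sum_i (b_i - a_i).
  I_1 has length 2 - (-1/2) = 5/2.
  I_2 has length 5 - 3 = 2.
  I_3 has length 23/4 - 21/4 = 1/2.
Summing:
  m(E) = 5/2 + 2 + 1/2 = 5.

5


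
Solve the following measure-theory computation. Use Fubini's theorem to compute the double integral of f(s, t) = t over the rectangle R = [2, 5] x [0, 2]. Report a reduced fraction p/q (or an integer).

f(s, t) is a tensor product of a function of s and a function of t, and both factors are bounded continuous (hence Lebesgue integrable) on the rectangle, so Fubini's theorem applies:
  integral_R f d(m x m) = (integral_a1^b1 1 ds) * (integral_a2^b2 t dt).
Inner integral in s: integral_{2}^{5} 1 ds = (5^1 - 2^1)/1
  = 3.
Inner integral in t: integral_{0}^{2} t dt = (2^2 - 0^2)/2
  = 2.
Product: (3) * (2) = 6.

6


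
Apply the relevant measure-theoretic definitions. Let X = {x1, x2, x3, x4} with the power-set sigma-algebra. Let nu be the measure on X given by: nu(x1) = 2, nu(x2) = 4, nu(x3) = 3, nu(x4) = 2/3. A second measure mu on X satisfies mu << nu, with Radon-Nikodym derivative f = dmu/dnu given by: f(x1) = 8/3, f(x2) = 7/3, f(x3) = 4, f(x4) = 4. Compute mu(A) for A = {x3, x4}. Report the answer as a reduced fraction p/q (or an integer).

By the defining property of the Radon-Nikodym derivative, for every measurable set A,
  mu(A) = integral_A f dnu.
Since nu is a discrete measure concentrated on the atoms of X, the integral over A reduces to the sum
  mu(A) = sum_{x in A} f(x) * nu({x}).
Computing each term:
  x3: f(x3) * nu(x3) = 4 * 3 = 12.
  x4: f(x4) * nu(x4) = 4 * 2/3 = 8/3.
Summing: mu(A) = 12 + 8/3 = 44/3.

44/3


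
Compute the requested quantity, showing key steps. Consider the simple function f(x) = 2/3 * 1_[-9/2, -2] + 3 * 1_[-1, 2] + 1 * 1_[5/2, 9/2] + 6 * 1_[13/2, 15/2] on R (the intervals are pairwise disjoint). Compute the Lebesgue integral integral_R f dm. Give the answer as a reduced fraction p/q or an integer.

For a simple function f = sum_i c_i * 1_{A_i} with disjoint A_i,
  integral f dm = sum_i c_i * m(A_i).
Lengths of the A_i:
  m(A_1) = -2 - (-9/2) = 5/2.
  m(A_2) = 2 - (-1) = 3.
  m(A_3) = 9/2 - 5/2 = 2.
  m(A_4) = 15/2 - 13/2 = 1.
Contributions c_i * m(A_i):
  (2/3) * (5/2) = 5/3.
  (3) * (3) = 9.
  (1) * (2) = 2.
  (6) * (1) = 6.
Total: 5/3 + 9 + 2 + 6 = 56/3.

56/3


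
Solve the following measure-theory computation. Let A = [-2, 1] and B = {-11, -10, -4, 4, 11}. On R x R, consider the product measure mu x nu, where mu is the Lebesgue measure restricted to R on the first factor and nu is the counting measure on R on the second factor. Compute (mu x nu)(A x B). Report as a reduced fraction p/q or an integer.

For a measurable rectangle A x B, the product measure satisfies
  (mu x nu)(A x B) = mu(A) * nu(B).
  mu(A) = 3.
  nu(B) = 5.
  (mu x nu)(A x B) = 3 * 5 = 15.

15


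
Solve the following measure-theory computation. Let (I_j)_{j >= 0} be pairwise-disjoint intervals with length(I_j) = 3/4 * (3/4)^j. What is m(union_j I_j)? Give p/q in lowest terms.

By countable additivity of the Lebesgue measure on pairwise disjoint measurable sets,
  m(union_{j >= 0} I_j) = sum_{j >= 0} m(I_j) = sum_{j >= 0} a * r^j,
  with a = 3/4 and r = 3/4.
Since 0 < r = 3/4 < 1, the geometric series converges:
  sum_{j >= 0} a * r^j = a / (1 - r).
  = 3/4 / (1 - 3/4)
  = 3/4 / (1/4)
  = 3.

3


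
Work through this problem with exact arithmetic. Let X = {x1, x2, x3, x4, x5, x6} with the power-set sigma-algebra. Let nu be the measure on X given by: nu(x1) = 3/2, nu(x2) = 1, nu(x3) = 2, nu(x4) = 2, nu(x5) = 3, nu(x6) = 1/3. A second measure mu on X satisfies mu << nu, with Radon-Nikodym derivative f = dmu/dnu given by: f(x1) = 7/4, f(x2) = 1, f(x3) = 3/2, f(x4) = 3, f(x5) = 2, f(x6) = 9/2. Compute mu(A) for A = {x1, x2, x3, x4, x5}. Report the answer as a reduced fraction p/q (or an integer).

By the defining property of the Radon-Nikodym derivative, for every measurable set A,
  mu(A) = integral_A f dnu.
Since nu is a discrete measure concentrated on the atoms of X, the integral over A reduces to the sum
  mu(A) = sum_{x in A} f(x) * nu({x}).
Computing each term:
  x1: f(x1) * nu(x1) = 7/4 * 3/2 = 21/8.
  x2: f(x2) * nu(x2) = 1 * 1 = 1.
  x3: f(x3) * nu(x3) = 3/2 * 2 = 3.
  x4: f(x4) * nu(x4) = 3 * 2 = 6.
  x5: f(x5) * nu(x5) = 2 * 3 = 6.
Summing: mu(A) = 21/8 + 1 + 3 + 6 + 6 = 149/8.

149/8


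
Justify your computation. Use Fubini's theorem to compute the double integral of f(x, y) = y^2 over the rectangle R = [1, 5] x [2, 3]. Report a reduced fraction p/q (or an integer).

f(x, y) is a tensor product of a function of x and a function of y, and both factors are bounded continuous (hence Lebesgue integrable) on the rectangle, so Fubini's theorem applies:
  integral_R f d(m x m) = (integral_a1^b1 1 dx) * (integral_a2^b2 y^2 dy).
Inner integral in x: integral_{1}^{5} 1 dx = (5^1 - 1^1)/1
  = 4.
Inner integral in y: integral_{2}^{3} y^2 dy = (3^3 - 2^3)/3
  = 19/3.
Product: (4) * (19/3) = 76/3.

76/3


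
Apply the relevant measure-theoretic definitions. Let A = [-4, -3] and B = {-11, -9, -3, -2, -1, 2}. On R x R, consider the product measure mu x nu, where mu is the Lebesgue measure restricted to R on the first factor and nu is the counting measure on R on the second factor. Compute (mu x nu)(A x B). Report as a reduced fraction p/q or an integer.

For a measurable rectangle A x B, the product measure satisfies
  (mu x nu)(A x B) = mu(A) * nu(B).
  mu(A) = 1.
  nu(B) = 6.
  (mu x nu)(A x B) = 1 * 6 = 6.

6


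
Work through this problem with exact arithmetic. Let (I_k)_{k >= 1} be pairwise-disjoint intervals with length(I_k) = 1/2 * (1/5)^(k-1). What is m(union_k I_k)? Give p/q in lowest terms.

By countable additivity of the Lebesgue measure on pairwise disjoint measurable sets,
  m(union_{k >= 1} I_k) = sum_{k >= 1} m(I_k) = sum_{k >= 1} a * r^(k-1),
  with a = 1/2 and r = 1/5.
Since 0 < r = 1/5 < 1, the geometric series converges:
  sum_{k >= 1} a * r^(k-1) = a / (1 - r).
  = 1/2 / (1 - 1/5)
  = 1/2 / (4/5)
  = 5/8.

5/8


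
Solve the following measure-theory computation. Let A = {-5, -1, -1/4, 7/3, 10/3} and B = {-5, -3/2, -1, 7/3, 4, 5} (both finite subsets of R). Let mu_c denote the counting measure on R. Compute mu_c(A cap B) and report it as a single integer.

Counting measure on a finite set equals cardinality. mu_c(A cap B) = |A cap B| (elements appearing in both).
Enumerating the elements of A that also lie in B gives 3 element(s).
So mu_c(A cap B) = 3.

3


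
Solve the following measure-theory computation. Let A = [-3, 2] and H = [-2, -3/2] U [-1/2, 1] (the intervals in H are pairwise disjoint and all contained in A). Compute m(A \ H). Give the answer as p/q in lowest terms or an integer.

The ambient interval has length m(A) = 2 - (-3) = 5.
Since the holes are disjoint and sit inside A, by finite additivity
  m(H) = sum_i (b_i - a_i), and m(A \ H) = m(A) - m(H).
Computing the hole measures:
  m(H_1) = -3/2 - (-2) = 1/2.
  m(H_2) = 1 - (-1/2) = 3/2.
Summed: m(H) = 1/2 + 3/2 = 2.
So m(A \ H) = 5 - 2 = 3.

3


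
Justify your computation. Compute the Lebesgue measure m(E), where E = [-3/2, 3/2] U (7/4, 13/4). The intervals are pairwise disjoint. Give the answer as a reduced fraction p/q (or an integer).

For pairwise disjoint intervals, m(union_i I_i) = sum_i m(I_i),
and m is invariant under swapping open/closed endpoints (single points have measure 0).
So m(E) = sum_i (b_i - a_i).
  I_1 has length 3/2 - (-3/2) = 3.
  I_2 has length 13/4 - 7/4 = 3/2.
Summing:
  m(E) = 3 + 3/2 = 9/2.

9/2


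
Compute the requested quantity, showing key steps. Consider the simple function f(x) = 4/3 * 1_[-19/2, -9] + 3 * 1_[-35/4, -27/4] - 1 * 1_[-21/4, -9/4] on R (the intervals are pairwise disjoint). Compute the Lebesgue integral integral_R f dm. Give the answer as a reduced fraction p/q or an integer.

For a simple function f = sum_i c_i * 1_{A_i} with disjoint A_i,
  integral f dm = sum_i c_i * m(A_i).
Lengths of the A_i:
  m(A_1) = -9 - (-19/2) = 1/2.
  m(A_2) = -27/4 - (-35/4) = 2.
  m(A_3) = -9/4 - (-21/4) = 3.
Contributions c_i * m(A_i):
  (4/3) * (1/2) = 2/3.
  (3) * (2) = 6.
  (-1) * (3) = -3.
Total: 2/3 + 6 - 3 = 11/3.

11/3


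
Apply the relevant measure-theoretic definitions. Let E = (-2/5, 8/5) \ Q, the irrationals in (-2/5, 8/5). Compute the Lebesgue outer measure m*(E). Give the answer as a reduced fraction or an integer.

The interval I = (-2/5, 8/5) has m(I) = 8/5 - (-2/5) = 2 (endpoints are measure-zero, so open/closed/half-open agree). Write I = (I cap Q) u (I \ Q). The rationals in I are countable, so m*(I cap Q) = 0 (cover each rational by intervals whose total length is arbitrarily small). By countable subadditivity m*(I) <= m*(I cap Q) + m*(I \ Q), hence m*(I \ Q) >= m(I) = 2. The reverse inequality m*(I \ Q) <= m*(I) = 2 is trivial since (I \ Q) is a subset of I. Therefore m*(I \ Q) = 2.

2


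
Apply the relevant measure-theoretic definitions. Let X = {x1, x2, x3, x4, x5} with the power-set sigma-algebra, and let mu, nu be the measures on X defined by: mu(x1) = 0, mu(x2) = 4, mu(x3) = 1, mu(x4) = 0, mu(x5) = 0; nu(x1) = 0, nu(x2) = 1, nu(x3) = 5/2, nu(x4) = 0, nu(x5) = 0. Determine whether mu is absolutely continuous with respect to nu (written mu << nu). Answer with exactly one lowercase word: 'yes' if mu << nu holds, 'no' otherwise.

mu << nu means: every nu-null measurable set is also mu-null; equivalently, for every atom x, if nu({x}) = 0 then mu({x}) = 0.
Checking each atom:
  x1: nu = 0, mu = 0 -> consistent with mu << nu.
  x2: nu = 1 > 0 -> no constraint.
  x3: nu = 5/2 > 0 -> no constraint.
  x4: nu = 0, mu = 0 -> consistent with mu << nu.
  x5: nu = 0, mu = 0 -> consistent with mu << nu.
No atom violates the condition. Therefore mu << nu.

yes


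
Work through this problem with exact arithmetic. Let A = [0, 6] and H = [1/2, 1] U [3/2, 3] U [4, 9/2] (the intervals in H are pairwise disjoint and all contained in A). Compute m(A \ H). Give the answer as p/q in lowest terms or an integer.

The ambient interval has length m(A) = 6 - 0 = 6.
Since the holes are disjoint and sit inside A, by finite additivity
  m(H) = sum_i (b_i - a_i), and m(A \ H) = m(A) - m(H).
Computing the hole measures:
  m(H_1) = 1 - 1/2 = 1/2.
  m(H_2) = 3 - 3/2 = 3/2.
  m(H_3) = 9/2 - 4 = 1/2.
Summed: m(H) = 1/2 + 3/2 + 1/2 = 5/2.
So m(A \ H) = 6 - 5/2 = 7/2.

7/2


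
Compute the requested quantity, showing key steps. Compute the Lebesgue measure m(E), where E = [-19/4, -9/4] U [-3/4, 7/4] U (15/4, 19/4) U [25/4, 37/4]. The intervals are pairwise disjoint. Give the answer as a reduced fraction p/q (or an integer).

For pairwise disjoint intervals, m(union_i I_i) = sum_i m(I_i),
and m is invariant under swapping open/closed endpoints (single points have measure 0).
So m(E) = sum_i (b_i - a_i).
  I_1 has length -9/4 - (-19/4) = 5/2.
  I_2 has length 7/4 - (-3/4) = 5/2.
  I_3 has length 19/4 - 15/4 = 1.
  I_4 has length 37/4 - 25/4 = 3.
Summing:
  m(E) = 5/2 + 5/2 + 1 + 3 = 9.

9


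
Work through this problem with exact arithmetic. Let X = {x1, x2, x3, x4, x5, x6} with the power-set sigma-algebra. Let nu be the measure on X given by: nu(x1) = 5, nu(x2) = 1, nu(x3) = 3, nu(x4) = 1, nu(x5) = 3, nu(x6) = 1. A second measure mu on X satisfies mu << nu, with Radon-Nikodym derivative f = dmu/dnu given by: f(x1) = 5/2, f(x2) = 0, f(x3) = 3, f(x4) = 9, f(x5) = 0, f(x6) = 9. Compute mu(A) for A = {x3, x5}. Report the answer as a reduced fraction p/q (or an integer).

By the defining property of the Radon-Nikodym derivative, for every measurable set A,
  mu(A) = integral_A f dnu.
Since nu is a discrete measure concentrated on the atoms of X, the integral over A reduces to the sum
  mu(A) = sum_{x in A} f(x) * nu({x}).
Computing each term:
  x3: f(x3) * nu(x3) = 3 * 3 = 9.
  x5: f(x5) * nu(x5) = 0 * 3 = 0.
Summing: mu(A) = 9 + 0 = 9.

9


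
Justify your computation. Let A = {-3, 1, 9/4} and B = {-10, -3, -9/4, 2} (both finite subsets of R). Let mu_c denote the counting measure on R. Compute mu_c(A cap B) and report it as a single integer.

Counting measure on a finite set equals cardinality. mu_c(A cap B) = |A cap B| (elements appearing in both).
Enumerating the elements of A that also lie in B gives 1 element(s).
So mu_c(A cap B) = 1.

1


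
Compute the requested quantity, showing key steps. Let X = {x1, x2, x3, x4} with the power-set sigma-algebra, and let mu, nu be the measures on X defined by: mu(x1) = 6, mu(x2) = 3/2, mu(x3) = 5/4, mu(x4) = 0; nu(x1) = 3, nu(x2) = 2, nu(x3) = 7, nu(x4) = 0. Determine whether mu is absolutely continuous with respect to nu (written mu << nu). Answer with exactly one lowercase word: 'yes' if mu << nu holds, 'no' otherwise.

mu << nu means: every nu-null measurable set is also mu-null; equivalently, for every atom x, if nu({x}) = 0 then mu({x}) = 0.
Checking each atom:
  x1: nu = 3 > 0 -> no constraint.
  x2: nu = 2 > 0 -> no constraint.
  x3: nu = 7 > 0 -> no constraint.
  x4: nu = 0, mu = 0 -> consistent with mu << nu.
No atom violates the condition. Therefore mu << nu.

yes


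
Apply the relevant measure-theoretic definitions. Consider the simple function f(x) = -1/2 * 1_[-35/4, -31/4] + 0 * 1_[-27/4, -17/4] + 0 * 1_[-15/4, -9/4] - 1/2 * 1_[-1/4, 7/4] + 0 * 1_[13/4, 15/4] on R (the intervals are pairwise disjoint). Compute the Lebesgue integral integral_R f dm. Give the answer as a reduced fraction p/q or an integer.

For a simple function f = sum_i c_i * 1_{A_i} with disjoint A_i,
  integral f dm = sum_i c_i * m(A_i).
Lengths of the A_i:
  m(A_1) = -31/4 - (-35/4) = 1.
  m(A_2) = -17/4 - (-27/4) = 5/2.
  m(A_3) = -9/4 - (-15/4) = 3/2.
  m(A_4) = 7/4 - (-1/4) = 2.
  m(A_5) = 15/4 - 13/4 = 1/2.
Contributions c_i * m(A_i):
  (-1/2) * (1) = -1/2.
  (0) * (5/2) = 0.
  (0) * (3/2) = 0.
  (-1/2) * (2) = -1.
  (0) * (1/2) = 0.
Total: -1/2 + 0 + 0 - 1 + 0 = -3/2.

-3/2


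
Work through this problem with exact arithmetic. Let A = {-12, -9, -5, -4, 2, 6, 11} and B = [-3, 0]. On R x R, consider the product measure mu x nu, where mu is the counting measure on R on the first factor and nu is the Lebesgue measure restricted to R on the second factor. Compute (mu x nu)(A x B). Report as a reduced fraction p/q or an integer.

For a measurable rectangle A x B, the product measure satisfies
  (mu x nu)(A x B) = mu(A) * nu(B).
  mu(A) = 7.
  nu(B) = 3.
  (mu x nu)(A x B) = 7 * 3 = 21.

21


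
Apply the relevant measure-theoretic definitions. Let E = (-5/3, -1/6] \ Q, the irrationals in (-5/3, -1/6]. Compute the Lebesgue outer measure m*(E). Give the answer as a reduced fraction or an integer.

The interval I = (-5/3, -1/6] has m(I) = -1/6 - (-5/3) = 3/2 (endpoints are measure-zero, so open/closed/half-open agree). Write I = (I cap Q) u (I \ Q). The rationals in I are countable, so m*(I cap Q) = 0 (cover each rational by intervals whose total length is arbitrarily small). By countable subadditivity m*(I) <= m*(I cap Q) + m*(I \ Q), hence m*(I \ Q) >= m(I) = 3/2. The reverse inequality m*(I \ Q) <= m*(I) = 3/2 is trivial since (I \ Q) is a subset of I. Therefore m*(I \ Q) = 3/2.

3/2


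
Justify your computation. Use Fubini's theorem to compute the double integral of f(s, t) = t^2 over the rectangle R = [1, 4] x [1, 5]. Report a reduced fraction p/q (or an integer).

f(s, t) is a tensor product of a function of s and a function of t, and both factors are bounded continuous (hence Lebesgue integrable) on the rectangle, so Fubini's theorem applies:
  integral_R f d(m x m) = (integral_a1^b1 1 ds) * (integral_a2^b2 t^2 dt).
Inner integral in s: integral_{1}^{4} 1 ds = (4^1 - 1^1)/1
  = 3.
Inner integral in t: integral_{1}^{5} t^2 dt = (5^3 - 1^3)/3
  = 124/3.
Product: (3) * (124/3) = 124.

124


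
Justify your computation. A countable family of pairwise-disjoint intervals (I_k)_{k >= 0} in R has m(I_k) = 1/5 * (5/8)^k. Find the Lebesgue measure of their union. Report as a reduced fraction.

By countable additivity of the Lebesgue measure on pairwise disjoint measurable sets,
  m(union_{k >= 0} I_k) = sum_{k >= 0} m(I_k) = sum_{k >= 0} a * r^k,
  with a = 1/5 and r = 5/8.
Since 0 < r = 5/8 < 1, the geometric series converges:
  sum_{k >= 0} a * r^k = a / (1 - r).
  = 1/5 / (1 - 5/8)
  = 1/5 / (3/8)
  = 8/15.

8/15


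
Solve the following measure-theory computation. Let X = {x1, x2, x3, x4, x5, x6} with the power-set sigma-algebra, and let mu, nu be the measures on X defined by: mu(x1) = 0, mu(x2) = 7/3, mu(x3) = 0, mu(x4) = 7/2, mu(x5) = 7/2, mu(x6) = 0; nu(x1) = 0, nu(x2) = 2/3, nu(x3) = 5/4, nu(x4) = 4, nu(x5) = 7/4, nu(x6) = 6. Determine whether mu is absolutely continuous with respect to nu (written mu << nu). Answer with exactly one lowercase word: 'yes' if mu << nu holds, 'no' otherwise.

mu << nu means: every nu-null measurable set is also mu-null; equivalently, for every atom x, if nu({x}) = 0 then mu({x}) = 0.
Checking each atom:
  x1: nu = 0, mu = 0 -> consistent with mu << nu.
  x2: nu = 2/3 > 0 -> no constraint.
  x3: nu = 5/4 > 0 -> no constraint.
  x4: nu = 4 > 0 -> no constraint.
  x5: nu = 7/4 > 0 -> no constraint.
  x6: nu = 6 > 0 -> no constraint.
No atom violates the condition. Therefore mu << nu.

yes


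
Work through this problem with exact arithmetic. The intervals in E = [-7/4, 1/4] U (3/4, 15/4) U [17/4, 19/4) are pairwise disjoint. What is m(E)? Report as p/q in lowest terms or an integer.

For pairwise disjoint intervals, m(union_i I_i) = sum_i m(I_i),
and m is invariant under swapping open/closed endpoints (single points have measure 0).
So m(E) = sum_i (b_i - a_i).
  I_1 has length 1/4 - (-7/4) = 2.
  I_2 has length 15/4 - 3/4 = 3.
  I_3 has length 19/4 - 17/4 = 1/2.
Summing:
  m(E) = 2 + 3 + 1/2 = 11/2.

11/2


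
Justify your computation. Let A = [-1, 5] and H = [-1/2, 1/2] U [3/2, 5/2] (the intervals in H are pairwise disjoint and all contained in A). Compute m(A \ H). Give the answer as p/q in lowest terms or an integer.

The ambient interval has length m(A) = 5 - (-1) = 6.
Since the holes are disjoint and sit inside A, by finite additivity
  m(H) = sum_i (b_i - a_i), and m(A \ H) = m(A) - m(H).
Computing the hole measures:
  m(H_1) = 1/2 - (-1/2) = 1.
  m(H_2) = 5/2 - 3/2 = 1.
Summed: m(H) = 1 + 1 = 2.
So m(A \ H) = 6 - 2 = 4.

4


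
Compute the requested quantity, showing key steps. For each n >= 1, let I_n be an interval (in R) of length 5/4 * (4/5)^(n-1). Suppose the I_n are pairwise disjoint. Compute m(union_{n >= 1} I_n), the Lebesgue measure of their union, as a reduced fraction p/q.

By countable additivity of the Lebesgue measure on pairwise disjoint measurable sets,
  m(union_{n >= 1} I_n) = sum_{n >= 1} m(I_n) = sum_{n >= 1} a * r^(n-1),
  with a = 5/4 and r = 4/5.
Since 0 < r = 4/5 < 1, the geometric series converges:
  sum_{n >= 1} a * r^(n-1) = a / (1 - r).
  = 5/4 / (1 - 4/5)
  = 5/4 / (1/5)
  = 25/4.

25/4


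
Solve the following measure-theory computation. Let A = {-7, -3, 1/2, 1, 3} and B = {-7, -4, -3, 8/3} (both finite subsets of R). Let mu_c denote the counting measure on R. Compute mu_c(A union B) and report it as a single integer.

Counting measure on a finite set equals cardinality. By inclusion-exclusion, |A union B| = |A| + |B| - |A cap B|.
|A| = 5, |B| = 4, |A cap B| = 2.
So mu_c(A union B) = 5 + 4 - 2 = 7.

7


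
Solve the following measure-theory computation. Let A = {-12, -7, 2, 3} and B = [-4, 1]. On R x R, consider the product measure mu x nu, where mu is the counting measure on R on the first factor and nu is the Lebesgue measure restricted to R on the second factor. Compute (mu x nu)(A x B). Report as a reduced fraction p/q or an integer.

For a measurable rectangle A x B, the product measure satisfies
  (mu x nu)(A x B) = mu(A) * nu(B).
  mu(A) = 4.
  nu(B) = 5.
  (mu x nu)(A x B) = 4 * 5 = 20.

20


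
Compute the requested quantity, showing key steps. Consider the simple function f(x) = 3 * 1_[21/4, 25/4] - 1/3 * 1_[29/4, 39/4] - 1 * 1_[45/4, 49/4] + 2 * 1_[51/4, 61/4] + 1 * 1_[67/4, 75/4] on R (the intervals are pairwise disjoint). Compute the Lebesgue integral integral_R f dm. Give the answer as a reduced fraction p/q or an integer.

For a simple function f = sum_i c_i * 1_{A_i} with disjoint A_i,
  integral f dm = sum_i c_i * m(A_i).
Lengths of the A_i:
  m(A_1) = 25/4 - 21/4 = 1.
  m(A_2) = 39/4 - 29/4 = 5/2.
  m(A_3) = 49/4 - 45/4 = 1.
  m(A_4) = 61/4 - 51/4 = 5/2.
  m(A_5) = 75/4 - 67/4 = 2.
Contributions c_i * m(A_i):
  (3) * (1) = 3.
  (-1/3) * (5/2) = -5/6.
  (-1) * (1) = -1.
  (2) * (5/2) = 5.
  (1) * (2) = 2.
Total: 3 - 5/6 - 1 + 5 + 2 = 49/6.

49/6


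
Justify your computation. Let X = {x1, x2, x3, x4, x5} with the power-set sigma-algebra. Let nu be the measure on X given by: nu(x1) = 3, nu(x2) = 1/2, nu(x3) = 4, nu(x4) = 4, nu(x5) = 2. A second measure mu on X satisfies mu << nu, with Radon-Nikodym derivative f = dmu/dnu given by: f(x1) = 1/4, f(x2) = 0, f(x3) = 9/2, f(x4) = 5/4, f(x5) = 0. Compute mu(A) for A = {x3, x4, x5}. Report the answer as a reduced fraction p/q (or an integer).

By the defining property of the Radon-Nikodym derivative, for every measurable set A,
  mu(A) = integral_A f dnu.
Since nu is a discrete measure concentrated on the atoms of X, the integral over A reduces to the sum
  mu(A) = sum_{x in A} f(x) * nu({x}).
Computing each term:
  x3: f(x3) * nu(x3) = 9/2 * 4 = 18.
  x4: f(x4) * nu(x4) = 5/4 * 4 = 5.
  x5: f(x5) * nu(x5) = 0 * 2 = 0.
Summing: mu(A) = 18 + 5 + 0 = 23.

23


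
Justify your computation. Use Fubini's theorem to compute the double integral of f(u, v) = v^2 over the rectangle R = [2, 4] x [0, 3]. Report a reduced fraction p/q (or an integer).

f(u, v) is a tensor product of a function of u and a function of v, and both factors are bounded continuous (hence Lebesgue integrable) on the rectangle, so Fubini's theorem applies:
  integral_R f d(m x m) = (integral_a1^b1 1 du) * (integral_a2^b2 v^2 dv).
Inner integral in u: integral_{2}^{4} 1 du = (4^1 - 2^1)/1
  = 2.
Inner integral in v: integral_{0}^{3} v^2 dv = (3^3 - 0^3)/3
  = 9.
Product: (2) * (9) = 18.

18


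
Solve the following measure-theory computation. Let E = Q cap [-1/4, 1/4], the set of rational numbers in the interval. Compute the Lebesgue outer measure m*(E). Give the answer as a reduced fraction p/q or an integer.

E = Q cap [-1/4, 1/4] is a subset of Q, which is countable. Enumerate Q = {q_1, q_2, ...}; for any eps > 0, cover q_k by the open interval (q_k - eps/2^(k+1), q_k + eps/2^(k+1)), of length eps/2^k. The total cover length is sum_{k>=1} eps/2^k = eps. Hence m*(E) <= m*(Q) <= eps for every eps > 0, and since outer measure is non-negative, m*(E) = 0.

0


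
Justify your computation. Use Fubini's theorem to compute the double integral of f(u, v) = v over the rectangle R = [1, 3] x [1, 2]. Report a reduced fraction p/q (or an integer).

f(u, v) is a tensor product of a function of u and a function of v, and both factors are bounded continuous (hence Lebesgue integrable) on the rectangle, so Fubini's theorem applies:
  integral_R f d(m x m) = (integral_a1^b1 1 du) * (integral_a2^b2 v dv).
Inner integral in u: integral_{1}^{3} 1 du = (3^1 - 1^1)/1
  = 2.
Inner integral in v: integral_{1}^{2} v dv = (2^2 - 1^2)/2
  = 3/2.
Product: (2) * (3/2) = 3.

3


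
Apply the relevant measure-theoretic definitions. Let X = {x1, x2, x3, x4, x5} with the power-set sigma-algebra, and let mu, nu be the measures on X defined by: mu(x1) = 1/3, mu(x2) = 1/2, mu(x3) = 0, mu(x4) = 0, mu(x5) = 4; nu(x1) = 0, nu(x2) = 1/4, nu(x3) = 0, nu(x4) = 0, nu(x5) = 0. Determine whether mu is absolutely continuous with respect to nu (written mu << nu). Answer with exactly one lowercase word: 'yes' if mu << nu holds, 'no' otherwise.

mu << nu means: every nu-null measurable set is also mu-null; equivalently, for every atom x, if nu({x}) = 0 then mu({x}) = 0.
Checking each atom:
  x1: nu = 0, mu = 1/3 > 0 -> violates mu << nu.
  x2: nu = 1/4 > 0 -> no constraint.
  x3: nu = 0, mu = 0 -> consistent with mu << nu.
  x4: nu = 0, mu = 0 -> consistent with mu << nu.
  x5: nu = 0, mu = 4 > 0 -> violates mu << nu.
The atom(s) x1, x5 violate the condition (nu = 0 but mu > 0). Therefore mu is NOT absolutely continuous w.r.t. nu.

no
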